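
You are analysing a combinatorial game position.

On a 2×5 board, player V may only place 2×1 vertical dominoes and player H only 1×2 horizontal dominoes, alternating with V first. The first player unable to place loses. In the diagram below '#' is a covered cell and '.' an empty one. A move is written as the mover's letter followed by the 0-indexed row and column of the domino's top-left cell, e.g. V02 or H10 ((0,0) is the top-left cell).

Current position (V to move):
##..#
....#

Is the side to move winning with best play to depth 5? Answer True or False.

ply 1, V at ##..#/....# | V02=+1→###.#/..#.#*; V03=-1→##.##/...##
ply 2, H at ###.#/..#.# | H10=-1→###.#/###.#*
ply 3, V at ###.#/###.# | V03=+1→#####/#####*
ply 4: #####/##### is terminal -1 (H); from ##..#/....# depth 5

V winning at [##..#/....#]: True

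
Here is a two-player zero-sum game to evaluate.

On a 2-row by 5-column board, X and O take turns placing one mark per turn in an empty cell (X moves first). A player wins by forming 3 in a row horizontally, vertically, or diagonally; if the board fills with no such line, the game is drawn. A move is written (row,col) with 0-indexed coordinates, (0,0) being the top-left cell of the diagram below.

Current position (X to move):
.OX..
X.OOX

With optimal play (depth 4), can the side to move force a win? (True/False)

p1 X@[.OX../X.OOX]: (0,0)[XOX../X.OOX]-1 (0,3)[.OXX./X.OOX]-1 (0,4)[.OX.X/X.OOX]-1 (1,1)[.OX../XXOOX]+0*
p2 O@[.OX../XXOOX]: (0,0)[OOX../XXOOX]+0* (0,3)[.OXO./XXOOX]+0 (0,4)[.OX.O/XXOOX]+0
p3 X@[OOX../XXOOX]: (0,3)[OOXX./XXOOX]+0* (0,4)[OOX.X/XXOOX]+0
p4 O@[OOXX./XXOOX]: (0,4)[OOXXO/XXOOX]+0*
p5 X@[OOXXO/XXOOX] terminal +0; root [.OX../X.OOX] d4

X winning at [.OX../X.OOX]: False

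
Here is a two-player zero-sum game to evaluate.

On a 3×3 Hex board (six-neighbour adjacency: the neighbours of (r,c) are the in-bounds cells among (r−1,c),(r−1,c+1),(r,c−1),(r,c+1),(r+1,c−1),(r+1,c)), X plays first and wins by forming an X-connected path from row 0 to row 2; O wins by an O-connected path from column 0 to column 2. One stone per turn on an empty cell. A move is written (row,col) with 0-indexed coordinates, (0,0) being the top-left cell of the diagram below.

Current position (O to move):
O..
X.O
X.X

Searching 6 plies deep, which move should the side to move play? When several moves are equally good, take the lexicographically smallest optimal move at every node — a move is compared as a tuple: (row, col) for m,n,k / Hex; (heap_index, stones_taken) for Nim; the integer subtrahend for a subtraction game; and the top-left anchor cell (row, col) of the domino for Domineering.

O's best at [O../X.O/X.X]: (0,1)

p1 O@[O../X.O/X.X]: (0,1)[OO./X.O/X.X]+1* (0,2)[O.O/X.O/X.X]-1 (1,1)[O../XOO/X.X]-1 (2,1)[O../X.O/XOX]-1
p2 X@[OO./X.O/X.X]: (0,2)[OOX/X.O/X.X]-1* (1,1)[OO./XXO/X.X]-1 (2,1)[OO./X.O/XXX]-1
p3 O@[OOX/X.O/X.X]: (1,1)[OOX/XOO/X.X]+1* (2,1)[OOX/X.O/XOX]-1
p4 X@[OOX/XOO/X.X] terminal -1; root [O../X.O/X.X] d6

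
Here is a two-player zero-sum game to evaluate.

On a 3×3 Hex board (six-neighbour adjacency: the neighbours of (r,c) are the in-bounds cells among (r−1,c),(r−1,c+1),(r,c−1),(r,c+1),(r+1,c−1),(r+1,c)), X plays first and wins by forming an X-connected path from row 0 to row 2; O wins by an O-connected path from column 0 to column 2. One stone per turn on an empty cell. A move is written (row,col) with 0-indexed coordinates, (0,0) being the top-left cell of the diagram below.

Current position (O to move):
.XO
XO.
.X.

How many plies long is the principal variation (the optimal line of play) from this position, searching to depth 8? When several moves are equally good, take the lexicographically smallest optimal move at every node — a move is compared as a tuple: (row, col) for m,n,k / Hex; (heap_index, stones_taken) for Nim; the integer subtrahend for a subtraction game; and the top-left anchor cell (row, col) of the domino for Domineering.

[.XO/XO./.X.] O move#1: (0,0):-1/OXO/XO./.X., (1,2):-1/.XO/XOO/.X., (2,0):+1/.XO/XO./OX.*, (2,2):-1/.XO/XO./.XO
[.XO/XO./OX.] end (terminal -1, X#2); searched .XO/XO./.X. to 8

PV length from [.XO/XO./.X.]: 1 ply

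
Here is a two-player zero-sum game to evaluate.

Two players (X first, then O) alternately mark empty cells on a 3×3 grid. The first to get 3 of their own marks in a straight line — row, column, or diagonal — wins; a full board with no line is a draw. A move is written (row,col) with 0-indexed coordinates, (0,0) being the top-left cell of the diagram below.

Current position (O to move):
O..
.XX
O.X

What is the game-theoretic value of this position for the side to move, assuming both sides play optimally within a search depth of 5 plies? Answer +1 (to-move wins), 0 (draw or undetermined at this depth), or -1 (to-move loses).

value(O../.XX/O.X, O) = +1

p1 O@[O../.XX/O.X]: (0,1)[OO./.XX/O.X]-1 (0,2)[O.O/.XX/O.X]-1 (1,0)[O../OXX/O.X]+1* (2,1)[O../.XX/OOX]-1
p2 X@[O../OXX/O.X] terminal -1; root [O../.XX/O.X] d5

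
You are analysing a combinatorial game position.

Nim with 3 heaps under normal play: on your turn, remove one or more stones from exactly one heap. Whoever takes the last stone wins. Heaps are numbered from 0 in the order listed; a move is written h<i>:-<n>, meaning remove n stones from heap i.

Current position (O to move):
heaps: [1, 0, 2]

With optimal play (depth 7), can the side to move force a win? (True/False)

O winning at [(1,0,2)]: True

[(1,0,2)] O move#1: h0:-1:-1/(0,0,2), h2:-1:+1/(1,0,1)*, h2:-2:-1/(1,0,0)
[(1,0,1)] X move#2: h0:-1:-1/(0,0,1)*, h2:-1:-1/(1,0,0)
[(0,0,1)] O move#3: h2:-1:+1/(0,0,0)*
[(0,0,0)] end (terminal -1, X#4); searched (1,0,2) to 7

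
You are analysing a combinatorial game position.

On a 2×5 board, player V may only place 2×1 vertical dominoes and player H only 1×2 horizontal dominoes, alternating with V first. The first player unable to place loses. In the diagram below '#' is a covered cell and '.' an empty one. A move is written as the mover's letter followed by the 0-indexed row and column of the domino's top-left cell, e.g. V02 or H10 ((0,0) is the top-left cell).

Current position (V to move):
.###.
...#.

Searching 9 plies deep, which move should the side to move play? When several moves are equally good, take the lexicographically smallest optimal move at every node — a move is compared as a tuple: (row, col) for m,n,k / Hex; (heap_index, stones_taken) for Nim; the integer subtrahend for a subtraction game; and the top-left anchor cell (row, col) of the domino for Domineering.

[.###./...#.] V move#1: V00:+1/####./#..#.*, V04:-1/.####/...##
[####./#..#.] H move#2: H11:-1/####./####.*
[####./####.] V move#3: V04:+1/#####/#####*
[#####/#####] end (terminal -1, H#4); searched .###./...#. to 9

V's best at [.###./...#.]: V00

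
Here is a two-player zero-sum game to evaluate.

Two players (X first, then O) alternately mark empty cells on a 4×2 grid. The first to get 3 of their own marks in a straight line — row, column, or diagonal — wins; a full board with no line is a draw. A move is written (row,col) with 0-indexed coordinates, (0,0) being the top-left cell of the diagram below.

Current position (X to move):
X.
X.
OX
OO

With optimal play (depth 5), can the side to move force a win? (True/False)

X winning at [X./X./OX/OO]: False

[X./X./OX/OO] X move#1: (0,1):+0/XX/X./OX/OO*, (1,1):+0/X./XX/OX/OO
[XX/X./OX/OO] O move#2: (1,1):+0/XX/XO/OX/OO*
[XX/XO/OX/OO] end (terminal +0, X#3); searched X./X./OX/OO to 5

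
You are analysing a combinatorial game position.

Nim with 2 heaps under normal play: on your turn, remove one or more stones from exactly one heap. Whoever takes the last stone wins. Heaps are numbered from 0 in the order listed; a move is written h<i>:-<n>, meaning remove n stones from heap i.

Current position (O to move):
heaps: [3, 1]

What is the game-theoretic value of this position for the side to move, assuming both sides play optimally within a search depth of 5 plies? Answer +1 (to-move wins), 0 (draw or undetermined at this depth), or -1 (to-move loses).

value((3,1), O) = +1

[(3,1)] O move#1: h0:-1:-1/(2,1), h0:-2:+1/(1,1)*, h0:-3:-1/(0,1), h1:-1:-1/(3,0)
[(1,1)] X move#2: h0:-1:-1/(0,1)*, h1:-1:-1/(1,0)
[(0,1)] O move#3: h1:-1:+1/(0,0)*
[(0,0)] end (terminal -1, X#4); searched (3,1) to 5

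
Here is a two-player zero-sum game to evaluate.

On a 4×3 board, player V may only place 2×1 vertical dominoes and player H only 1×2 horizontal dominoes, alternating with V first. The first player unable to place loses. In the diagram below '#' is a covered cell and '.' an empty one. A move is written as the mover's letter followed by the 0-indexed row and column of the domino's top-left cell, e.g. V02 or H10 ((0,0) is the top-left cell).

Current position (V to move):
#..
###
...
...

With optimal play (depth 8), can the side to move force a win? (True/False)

V winning at [#../###/.../...]: True

ply 1, V at #../###/.../... | V20=-1→#../###/#../#..; V21=+1→#../###/.#./.#.*; V22=-1→#../###/..#/..#
ply 2, H at #../###/.#./.#. | H01=-1→###/###/.#./.#.*
ply 3, V at ###/###/.#./.#. | V20=+1→###/###/##./##.*; V22=+1→###/###/.##/.##
ply 4: ###/###/##./##. is terminal -1 (H); from #../###/.../... depth 8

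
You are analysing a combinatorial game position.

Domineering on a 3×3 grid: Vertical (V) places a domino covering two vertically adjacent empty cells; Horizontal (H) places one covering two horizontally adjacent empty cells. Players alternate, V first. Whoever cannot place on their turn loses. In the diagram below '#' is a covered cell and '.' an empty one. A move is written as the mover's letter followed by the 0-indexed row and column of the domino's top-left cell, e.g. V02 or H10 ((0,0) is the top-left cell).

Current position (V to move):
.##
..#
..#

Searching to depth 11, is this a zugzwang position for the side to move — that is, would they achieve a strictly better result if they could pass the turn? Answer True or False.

p1 V@[.##/..#/..#]: V00[###/#.#/..#]-1 V10[.##/#.#/#.#]+1* V11[.##/.##/.##]+1
p2 H@[.##/#.#/#.#] terminal -1; root [.##/..#/..#] d11
pass branch (H moves first from the same position):
  | p1 H@[.##/..#/..#]: H10[.##/###/..#]+1* H20[.##/..#/###]-1
  | p2 V@[.##/###/..#] terminal -1; root [.##/..#/..#] d11
V moving scores +1; V passing scores -1

zugzwang(.##/..#/..#, V) = False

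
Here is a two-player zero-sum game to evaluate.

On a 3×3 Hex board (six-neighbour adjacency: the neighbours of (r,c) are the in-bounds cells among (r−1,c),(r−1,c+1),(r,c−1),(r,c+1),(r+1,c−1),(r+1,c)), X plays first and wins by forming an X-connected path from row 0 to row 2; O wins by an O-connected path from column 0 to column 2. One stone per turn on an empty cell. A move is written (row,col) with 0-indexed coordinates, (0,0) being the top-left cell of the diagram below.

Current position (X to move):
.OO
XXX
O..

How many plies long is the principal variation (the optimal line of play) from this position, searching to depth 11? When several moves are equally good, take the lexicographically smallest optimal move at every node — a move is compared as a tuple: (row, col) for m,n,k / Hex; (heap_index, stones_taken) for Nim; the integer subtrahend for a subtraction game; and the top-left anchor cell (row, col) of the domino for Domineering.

PV length from [.OO/XXX/O..]: 3 plies

p1 X@[.OO/XXX/O..]: (0,0)[XOO/XXX/O..]+1* (2,1)[.OO/XXX/OX.]-1 (2,2)[.OO/XXX/O.X]-1
p2 O@[XOO/XXX/O..]: (2,1)[XOO/XXX/OO.]-1* (2,2)[XOO/XXX/O.O]-1
p3 X@[XOO/XXX/OO.]: (2,2)[XOO/XXX/OOX]+1*
p4 O@[XOO/XXX/OOX] terminal -1; root [.OO/XXX/O..] d11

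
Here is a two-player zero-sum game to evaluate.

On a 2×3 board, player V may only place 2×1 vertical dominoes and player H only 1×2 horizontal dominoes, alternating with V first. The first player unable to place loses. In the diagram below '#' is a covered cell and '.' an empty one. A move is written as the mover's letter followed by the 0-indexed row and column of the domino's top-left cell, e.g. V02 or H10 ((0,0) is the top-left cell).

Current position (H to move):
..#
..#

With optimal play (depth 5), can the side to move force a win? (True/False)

H winning at [..#/..#]: True

ply 1, H at ..#/..# | H00=+1→###/..#*; H10=+1→..#/###
ply 2: ###/..# is terminal -1 (V); from ..#/..# depth 5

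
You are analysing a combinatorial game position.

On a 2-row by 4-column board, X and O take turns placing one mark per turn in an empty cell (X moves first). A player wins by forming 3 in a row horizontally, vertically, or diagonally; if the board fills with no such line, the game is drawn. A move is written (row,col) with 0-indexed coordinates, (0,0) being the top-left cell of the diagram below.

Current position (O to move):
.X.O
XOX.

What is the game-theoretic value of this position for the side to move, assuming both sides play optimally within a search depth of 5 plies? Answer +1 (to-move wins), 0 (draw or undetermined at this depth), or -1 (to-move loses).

ply 1, O at .X.O/XOX. | (0,0)=+0→OX.O/XOX.*; (0,2)=+0→.XOO/XOX.; (1,3)=+0→.X.O/XOXO
ply 2, X at OX.O/XOX. | (0,2)=+0→OXXO/XOX.*; (1,3)=+0→OX.O/XOXX
ply 3, O at OXXO/XOX. | (1,3)=+0→OXXO/XOXO*
ply 4: OXXO/XOXO is terminal +0 (X); from .X.O/XOX. depth 5

value(.X.O/XOX., O) = 0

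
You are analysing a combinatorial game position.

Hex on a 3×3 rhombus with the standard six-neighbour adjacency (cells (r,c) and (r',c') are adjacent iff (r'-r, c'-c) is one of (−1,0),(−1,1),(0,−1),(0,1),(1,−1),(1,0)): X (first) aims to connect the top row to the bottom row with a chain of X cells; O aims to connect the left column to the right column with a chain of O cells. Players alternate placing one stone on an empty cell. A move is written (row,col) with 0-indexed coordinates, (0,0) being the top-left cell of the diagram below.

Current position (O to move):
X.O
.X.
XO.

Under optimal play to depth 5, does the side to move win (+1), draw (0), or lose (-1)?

value(X.O/.X./XO., O) = -1

[X.O/.X./XO.] O move#1: (0,1):-1/XOO/.X./XO.*, (1,0):-1/X.O/OX./XO., (1,2):-1/X.O/.XO/XO., (2,2):-1/X.O/.X./XOO
[XOO/.X./XO.] X move#2: (1,0):+1/XOO/XX./XO.*, (1,2):-1/XOO/.XX/XO., (2,2):-1/XOO/.X./XOX
[XOO/XX./XO.] end (terminal -1, O#3); searched X.O/.X./XO. to 5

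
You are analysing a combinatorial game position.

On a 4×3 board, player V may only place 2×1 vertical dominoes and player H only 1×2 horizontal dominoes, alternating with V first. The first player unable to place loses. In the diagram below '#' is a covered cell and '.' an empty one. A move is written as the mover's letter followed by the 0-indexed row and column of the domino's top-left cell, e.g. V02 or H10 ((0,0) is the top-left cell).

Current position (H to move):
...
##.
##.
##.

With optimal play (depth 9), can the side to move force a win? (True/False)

ply 1, H at .../##./##./##. | H00=-1→##./##./##./##.*; H01=-1→.##/##./##./##.
ply 2, V at ##./##./##./##. | V02=+1→###/###/##./##.*; V12=+1→##./###/###/##.; V22=+1→##./##./###/###
ply 3: ###/###/##./##. is terminal -1 (H); from .../##./##./##. depth 9

H winning at [.../##./##./##.]: False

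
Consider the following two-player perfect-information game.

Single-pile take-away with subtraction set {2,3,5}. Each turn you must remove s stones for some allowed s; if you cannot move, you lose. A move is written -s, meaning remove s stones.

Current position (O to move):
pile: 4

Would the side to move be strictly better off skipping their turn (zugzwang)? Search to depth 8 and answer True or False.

zugzwang(4, O) = False

ply 1, O at 4 | -2=-1→2; -3=+1→1*
ply 2: 1 is terminal -1 (X); from 4 depth 8
pass branch (X moves first from the same position):
  | ply 1, X at 4 | -2=-1→2; -3=+1→1*
  | ply 2: 1 is terminal -1 (O); from 4 depth 8
O moving scores +1; O passing scores -1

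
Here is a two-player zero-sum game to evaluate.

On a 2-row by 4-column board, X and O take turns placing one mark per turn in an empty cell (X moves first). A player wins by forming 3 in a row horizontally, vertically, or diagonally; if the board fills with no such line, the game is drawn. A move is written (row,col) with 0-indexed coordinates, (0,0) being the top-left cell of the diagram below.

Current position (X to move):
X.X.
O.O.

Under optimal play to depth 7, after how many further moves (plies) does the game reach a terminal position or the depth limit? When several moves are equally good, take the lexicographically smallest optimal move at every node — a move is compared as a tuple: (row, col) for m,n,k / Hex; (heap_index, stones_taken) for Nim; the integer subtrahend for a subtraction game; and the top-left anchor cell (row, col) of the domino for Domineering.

PV length from [X.X./O.O.]: 1 ply

p1 X@[X.X./O.O.]: (0,1)[XXX./O.O.]+1* (0,3)[X.XX/O.O.]-1 (1,1)[X.X./OXO.]+0 (1,3)[X.X./O.OX]-1
p2 O@[XXX./O.O.] terminal -1; root [X.X./O.O.] d7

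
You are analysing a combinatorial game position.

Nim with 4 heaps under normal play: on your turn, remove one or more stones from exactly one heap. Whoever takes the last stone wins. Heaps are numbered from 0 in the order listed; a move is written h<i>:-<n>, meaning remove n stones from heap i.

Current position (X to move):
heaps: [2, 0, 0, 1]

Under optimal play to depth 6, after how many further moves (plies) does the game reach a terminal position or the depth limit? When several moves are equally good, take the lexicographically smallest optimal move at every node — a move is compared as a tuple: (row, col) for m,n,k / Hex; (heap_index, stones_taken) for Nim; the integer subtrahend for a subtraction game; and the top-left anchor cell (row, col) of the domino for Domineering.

PV length from [(2,0,0,1)]: 3 plies

ply 1, X at (2,0,0,1) | h0:-1=+1→(1,0,0,1)*; h0:-2=-1→(0,0,0,1); h3:-1=-1→(2,0,0,0)
ply 2, O at (1,0,0,1) | h0:-1=-1→(0,0,0,1)*; h3:-1=-1→(1,0,0,0)
ply 3, X at (0,0,0,1) | h3:-1=+1→(0,0,0,0)*
ply 4: (0,0,0,0) is terminal -1 (O); from (2,0,0,1) depth 6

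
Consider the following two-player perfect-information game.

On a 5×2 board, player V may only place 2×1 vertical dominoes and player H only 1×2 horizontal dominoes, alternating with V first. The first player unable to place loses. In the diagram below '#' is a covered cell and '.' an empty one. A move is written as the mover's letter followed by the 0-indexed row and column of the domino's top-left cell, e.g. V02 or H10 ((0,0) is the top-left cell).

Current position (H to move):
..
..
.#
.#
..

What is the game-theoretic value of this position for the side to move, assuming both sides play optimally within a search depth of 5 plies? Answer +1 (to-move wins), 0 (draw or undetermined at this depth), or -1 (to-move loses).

value(../../.#/.#/.., H) = +1

p1 H@[../../.#/.#/..]: H00[##/../.#/.#/..]+1* H10[../##/.#/.#/..]+1 H40[../../.#/.#/##]-1
p2 V@[##/../.#/.#/..]: V10[##/#./##/.#/..]-1* V20[##/../##/##/..]-1 V30[##/../.#/##/#.]-1
p3 H@[##/#./##/.#/..]: H40[##/#./##/.#/##]+1*
p4 V@[##/#./##/.#/##] terminal -1; root [../../.#/.#/..] d5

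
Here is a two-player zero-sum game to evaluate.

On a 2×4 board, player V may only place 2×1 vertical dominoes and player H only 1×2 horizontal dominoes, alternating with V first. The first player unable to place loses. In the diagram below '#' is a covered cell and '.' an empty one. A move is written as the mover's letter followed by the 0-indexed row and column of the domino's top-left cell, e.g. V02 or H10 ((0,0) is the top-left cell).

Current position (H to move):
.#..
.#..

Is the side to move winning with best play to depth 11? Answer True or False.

[.#../.#..] H move#1: H02:+1/.###/.#..*, H12:+1/.#../.###
[.###/.#..] V move#2: V00:-1/####/##..*
[####/##..] H move#3: H12:+1/####/####*
[####/####] end (terminal -1, V#4); searched .#../.#.. to 11

H winning at [.#../.#..]: True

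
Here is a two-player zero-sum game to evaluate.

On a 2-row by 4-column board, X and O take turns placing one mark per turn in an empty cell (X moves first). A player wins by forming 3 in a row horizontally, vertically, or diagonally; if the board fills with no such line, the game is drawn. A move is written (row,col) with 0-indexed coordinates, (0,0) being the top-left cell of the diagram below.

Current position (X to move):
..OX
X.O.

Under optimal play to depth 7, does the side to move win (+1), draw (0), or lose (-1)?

value(..OX/X.O., X) = 0

[..OX/X.O.] X move#1: (0,0):+0/X.OX/X.O.*, (0,1):+0/.XOX/X.O., (1,1):+0/..OX/XXO., (1,3):+0/..OX/X.OX
[X.OX/X.O.] O move#2: (0,1):+0/XOOX/X.O.*, (1,1):+0/X.OX/XOO., (1,3):+0/X.OX/X.OO
[XOOX/X.O.] X move#3: (1,1):+0/XOOX/XXO.*, (1,3):+0/XOOX/X.OX
[XOOX/XXO.] O move#4: (1,3):+0/XOOX/XXOO*
[XOOX/XXOO] end (terminal +0, X#5); searched ..OX/X.O. to 7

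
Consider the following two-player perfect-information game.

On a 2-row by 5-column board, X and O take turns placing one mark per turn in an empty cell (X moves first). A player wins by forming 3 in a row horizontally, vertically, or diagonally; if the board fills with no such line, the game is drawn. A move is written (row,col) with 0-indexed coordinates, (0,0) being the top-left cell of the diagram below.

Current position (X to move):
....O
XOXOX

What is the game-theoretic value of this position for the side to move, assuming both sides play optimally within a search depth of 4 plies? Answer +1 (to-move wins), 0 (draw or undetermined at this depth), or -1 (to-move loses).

p1 X@[....O/XOXOX]: (0,0)[X...O/XOXOX]+0* (0,1)[.X..O/XOXOX]+0 (0,2)[..X.O/XOXOX]+0 (0,3)[...XO/XOXOX]+0
p2 O@[X...O/XOXOX]: (0,1)[XO..O/XOXOX]+0* (0,2)[X.O.O/XOXOX]+0 (0,3)[X..OO/XOXOX]+0
p3 X@[XO..O/XOXOX]: (0,2)[XOX.O/XOXOX]+0* (0,3)[XO.XO/XOXOX]+0
p4 O@[XOX.O/XOXOX]: (0,3)[XOXOO/XOXOX]+0*
p5 X@[XOXOO/XOXOX] terminal +0; root [....O/XOXOX] d4

value(....O/XOXOX, X) = 0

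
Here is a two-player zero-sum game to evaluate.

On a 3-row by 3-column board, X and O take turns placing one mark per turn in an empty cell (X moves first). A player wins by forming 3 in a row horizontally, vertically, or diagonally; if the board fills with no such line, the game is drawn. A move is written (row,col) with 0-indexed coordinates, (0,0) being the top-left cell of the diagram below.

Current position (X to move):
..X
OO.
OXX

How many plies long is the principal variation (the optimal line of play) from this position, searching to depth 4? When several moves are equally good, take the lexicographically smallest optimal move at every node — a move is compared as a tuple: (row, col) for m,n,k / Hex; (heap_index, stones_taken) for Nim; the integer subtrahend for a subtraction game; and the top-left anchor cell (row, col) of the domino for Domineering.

[..X/OO./OXX] X move#1: (0,0):-1/X.X/OO./OXX, (0,1):-1/.XX/OO./OXX, (1,2):+1/..X/OOX/OXX*
[..X/OOX/OXX] end (terminal -1, O#2); searched ..X/OO./OXX to 4

PV length from [..X/OO./OXX]: 1 ply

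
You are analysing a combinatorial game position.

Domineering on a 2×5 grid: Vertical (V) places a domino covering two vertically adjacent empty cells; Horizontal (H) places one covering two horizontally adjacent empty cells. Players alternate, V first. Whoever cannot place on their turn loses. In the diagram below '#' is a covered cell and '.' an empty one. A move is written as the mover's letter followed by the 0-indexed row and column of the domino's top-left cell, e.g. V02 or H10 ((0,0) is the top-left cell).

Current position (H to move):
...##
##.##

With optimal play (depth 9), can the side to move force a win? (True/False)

H winning at [...##/##.##]: True

p1 H@[...##/##.##]: H00[##.##/##.##]-1 H01[.####/##.##]+1*
p2 V@[.####/##.##] terminal -1; root [...##/##.##] d9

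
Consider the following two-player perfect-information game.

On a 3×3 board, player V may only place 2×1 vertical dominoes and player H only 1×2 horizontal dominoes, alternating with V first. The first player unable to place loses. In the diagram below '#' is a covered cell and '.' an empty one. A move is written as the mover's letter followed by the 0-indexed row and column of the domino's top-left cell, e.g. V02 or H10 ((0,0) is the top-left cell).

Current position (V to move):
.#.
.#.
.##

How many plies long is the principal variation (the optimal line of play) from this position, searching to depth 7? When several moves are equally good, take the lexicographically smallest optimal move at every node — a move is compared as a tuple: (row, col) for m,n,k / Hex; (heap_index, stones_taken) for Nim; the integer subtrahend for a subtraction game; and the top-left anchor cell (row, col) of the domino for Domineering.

[.#./.#./.##] V move#1: V00:+1/##./##./.##*, V02:+1/.##/.##/.##, V10:+1/.#./##./###
[##./##./.##] end (terminal -1, H#2); searched .#./.#./.## to 7

PV length from [.#./.#./.##]: 1 ply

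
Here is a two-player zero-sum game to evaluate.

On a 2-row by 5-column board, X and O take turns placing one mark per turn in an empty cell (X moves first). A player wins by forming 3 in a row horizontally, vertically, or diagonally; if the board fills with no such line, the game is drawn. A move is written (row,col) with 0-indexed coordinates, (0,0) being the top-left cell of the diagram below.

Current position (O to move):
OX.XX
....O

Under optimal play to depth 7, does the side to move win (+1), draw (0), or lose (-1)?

[OX.XX/....O] O move#1: (0,2):+0/OXOXX/....O*, (1,0):-1/OX.XX/O...O, (1,1):-1/OX.XX/.O..O, (1,2):-1/OX.XX/..O.O, (1,3):-1/OX.XX/...OO
[OXOXX/....O] X move#2: (1,0):+0/OXOXX/X...O*, (1,1):+0/OXOXX/.X..O, (1,2):+0/OXOXX/..X.O, (1,3):+0/OXOXX/...XO
[OXOXX/X...O] O move#3: (1,1):+0/OXOXX/XO..O*, (1,2):+0/OXOXX/X.O.O, (1,3):+0/OXOXX/X..OO
[OXOXX/XO..O] X move#4: (1,2):+0/OXOXX/XOX.O*, (1,3):+0/OXOXX/XO.XO
[OXOXX/XOX.O] O move#5: (1,3):+0/OXOXX/XOXOO*
[OXOXX/XOXOO] end (terminal +0, X#6); searched OX.XX/....O to 7

value(OX.XX/....O, O) = 0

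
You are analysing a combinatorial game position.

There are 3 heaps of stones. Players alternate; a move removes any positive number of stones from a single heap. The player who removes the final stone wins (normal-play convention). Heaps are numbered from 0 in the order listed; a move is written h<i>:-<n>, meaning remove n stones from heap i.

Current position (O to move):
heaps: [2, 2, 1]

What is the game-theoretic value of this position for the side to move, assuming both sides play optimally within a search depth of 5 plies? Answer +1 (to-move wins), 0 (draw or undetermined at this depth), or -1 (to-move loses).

value((2,2,1), O) = +1

[(2,2,1)] O move#1: h0:-1:-1/(1,2,1), h0:-2:-1/(0,2,1), h1:-1:-1/(2,1,1), h1:-2:-1/(2,0,1), h2:-1:+1/(2,2,0)*
[(2,2,0)] X move#2: h0:-1:-1/(1,2,0)*, h0:-2:-1/(0,2,0), h1:-1:-1/(2,1,0), h1:-2:-1/(2,0,0)
[(1,2,0)] O move#3: h0:-1:-1/(0,2,0), h1:-1:+1/(1,1,0)*, h1:-2:-1/(1,0,0)
[(1,1,0)] X move#4: h0:-1:-1/(0,1,0)*, h1:-1:-1/(1,0,0)
[(0,1,0)] O move#5: h1:-1:+1/(0,0,0)*
[(0,0,0)] end (terminal -1, X#6); searched (2,2,1) to 5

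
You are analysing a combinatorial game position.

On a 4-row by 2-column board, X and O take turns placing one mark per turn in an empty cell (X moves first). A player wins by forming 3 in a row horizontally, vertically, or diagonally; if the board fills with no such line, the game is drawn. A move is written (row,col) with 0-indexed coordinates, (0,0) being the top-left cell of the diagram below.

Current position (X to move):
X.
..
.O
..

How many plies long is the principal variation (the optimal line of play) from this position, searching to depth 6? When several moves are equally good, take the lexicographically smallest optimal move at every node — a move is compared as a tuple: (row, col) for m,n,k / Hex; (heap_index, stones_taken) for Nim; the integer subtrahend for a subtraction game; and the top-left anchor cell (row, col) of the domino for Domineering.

ply 1, X at X./../.O/.. | (0,1)=+0→XX/../.O/..*; (1,0)=+0→X./X./.O/..; (1,1)=+0→X./.X/.O/..; (2,0)=+0→X./../XO/..; (3,0)=-1→X./../.O/X.; (3,1)=+0→X./../.O/.X
ply 2, O at XX/../.O/.. | (1,0)=+0→XX/O./.O/..*; (1,1)=+0→XX/.O/.O/..; (2,0)=+0→XX/../OO/..; (3,0)=+0→XX/../.O/O.; (3,1)=+0→XX/../.O/.O
ply 3, X at XX/O./.O/.. | (1,1)=+0→XX/OX/.O/..*; (2,0)=+0→XX/O./XO/..; (3,0)=+0→XX/O./.O/X.; (3,1)=+0→XX/O./.O/.X
ply 4, O at XX/OX/.O/.. | (2,0)=+0→XX/OX/OO/..*; (3,0)=+0→XX/OX/.O/O.; (3,1)=+0→XX/OX/.O/.O
ply 5, X at XX/OX/OO/.. | (3,0)=+0→XX/OX/OO/X.*; (3,1)=-1→XX/OX/OO/.X
ply 6, O at XX/OX/OO/X. | (3,1)=+0→XX/OX/OO/XO*
ply 7: XX/OX/OO/XO is terminal +0 (X); from X./../.O/.. depth 6

PV length from [X./../.O/..]: 6 plies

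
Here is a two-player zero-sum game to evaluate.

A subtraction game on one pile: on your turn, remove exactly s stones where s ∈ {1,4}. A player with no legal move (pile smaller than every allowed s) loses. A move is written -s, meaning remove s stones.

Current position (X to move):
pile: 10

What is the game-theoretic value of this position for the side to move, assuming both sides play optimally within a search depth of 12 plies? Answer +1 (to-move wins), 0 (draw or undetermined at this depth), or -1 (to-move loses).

value(10, X) = -1

[10] X move#1: -1:-1/9*, -4:-1/6
[9] O move#2: -1:-1/8, -4:+1/5*
[5] X move#3: -1:-1/4*, -4:-1/1
[4] O move#4: -1:-1/3, -4:+1/0*
[0] end (terminal -1, X#5); searched 10 to 12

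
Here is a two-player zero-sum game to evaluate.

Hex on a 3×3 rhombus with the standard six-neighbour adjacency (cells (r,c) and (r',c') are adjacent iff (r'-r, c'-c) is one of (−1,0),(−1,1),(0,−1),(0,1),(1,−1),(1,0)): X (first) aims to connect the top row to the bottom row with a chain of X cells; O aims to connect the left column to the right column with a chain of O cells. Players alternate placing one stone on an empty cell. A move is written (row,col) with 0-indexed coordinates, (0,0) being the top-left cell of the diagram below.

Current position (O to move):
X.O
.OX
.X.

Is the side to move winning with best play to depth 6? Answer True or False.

O winning at [X.O/.OX/.X.]: True

p1 O@[X.O/.OX/.X.]: (0,1)[XOO/.OX/.X.]+1* (1,0)[X.O/OOX/.X.]+1 (2,0)[X.O/.OX/OX.]+1 (2,2)[X.O/.OX/.XO]+1
p2 X@[XOO/.OX/.X.]: (1,0)[XOO/XOX/.X.]-1* (2,0)[XOO/.OX/XX.]-1 (2,2)[XOO/.OX/.XX]-1
p3 O@[XOO/XOX/.X.]: (2,0)[XOO/XOX/OX.]+1* (2,2)[XOO/XOX/.XO]-1
p4 X@[XOO/XOX/OX.] terminal -1; root [X.O/.OX/.X.] d6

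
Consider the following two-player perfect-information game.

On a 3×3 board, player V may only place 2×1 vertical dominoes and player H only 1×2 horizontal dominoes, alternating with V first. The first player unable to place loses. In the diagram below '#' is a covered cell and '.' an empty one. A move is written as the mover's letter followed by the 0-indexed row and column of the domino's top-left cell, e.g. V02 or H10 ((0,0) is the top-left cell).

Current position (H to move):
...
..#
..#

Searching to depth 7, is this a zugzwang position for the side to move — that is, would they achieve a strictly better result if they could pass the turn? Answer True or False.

[.../..#/..#] H move#1: H00:-1/##./..#/..#, H01:-1/.##/..#/..#, H10:+1/.../###/..#*, H20:-1/.../..#/###
[.../###/..#] end (terminal -1, V#2); searched .../..#/..# to 7
suppose H passes — search the same position with V to move:
pass> [.../..#/..#] V move#1: V00:+1/#../#.#/..#*, V01:+1/.#./.##/..#, V10:+1/.../#.#/#.#, V11:+1/.../.##/.##
pass> [#../#.#/..#] H move#2: H01:-1/###/#.#/..#*, H20:-1/#../#.#/###
pass> [###/#.#/..#] V move#3: V11:+1/###/###/.##*
pass> [###/###/.##] end (terminal -1, H#4); searched .../..#/..# to 7
for H: play +1, pass -1

zugzwang(.../..#/..#, H) = False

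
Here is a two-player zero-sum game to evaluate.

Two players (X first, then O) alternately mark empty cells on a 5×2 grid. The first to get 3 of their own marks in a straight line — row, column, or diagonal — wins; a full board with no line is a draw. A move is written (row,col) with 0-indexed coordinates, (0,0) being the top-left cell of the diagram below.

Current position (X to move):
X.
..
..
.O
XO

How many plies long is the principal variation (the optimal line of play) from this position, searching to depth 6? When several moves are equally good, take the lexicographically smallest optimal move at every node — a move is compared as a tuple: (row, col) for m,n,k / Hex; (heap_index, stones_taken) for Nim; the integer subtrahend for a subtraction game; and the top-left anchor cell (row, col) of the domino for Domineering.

PV length from [X./../../.O/XO]: 6 plies

ply 1, X at X./../../.O/XO | (0,1)=-1→XX/../../.O/XO; (1,0)=-1→X./X./../.O/XO; (1,1)=-1→X./.X/../.O/XO; (2,0)=-1→X./../X./.O/XO; (2,1)=+0→X./../.X/.O/XO*; (3,0)=-1→X./../../XO/XO
ply 2, O at X./../.X/.O/XO | (0,1)=-1→XO/../.X/.O/XO; (1,0)=+0→X./O./.X/.O/XO*; (1,1)=-1→X./.O/.X/.O/XO; (2,0)=+0→X./../OX/.O/XO; (3,0)=+0→X./../.X/OO/XO
ply 3, X at X./O./.X/.O/XO | (0,1)=+0→XX/O./.X/.O/XO*; (1,1)=+0→X./OX/.X/.O/XO; (2,0)=+0→X./O./XX/.O/XO; (3,0)=+0→X./O./.X/XO/XO
ply 4, O at XX/O./.X/.O/XO | (1,1)=+0→XX/OO/.X/.O/XO*; (2,0)=-1→XX/O./OX/.O/XO; (3,0)=-1→XX/O./.X/OO/XO
ply 5, X at XX/OO/.X/.O/XO | (2,0)=+0→XX/OO/XX/.O/XO*; (3,0)=+0→XX/OO/.X/XO/XO
ply 6, O at XX/OO/XX/.O/XO | (3,0)=+0→XX/OO/XX/OO/XO*
ply 7: XX/OO/XX/OO/XO is terminal +0 (X); from X./../../.O/XO depth 6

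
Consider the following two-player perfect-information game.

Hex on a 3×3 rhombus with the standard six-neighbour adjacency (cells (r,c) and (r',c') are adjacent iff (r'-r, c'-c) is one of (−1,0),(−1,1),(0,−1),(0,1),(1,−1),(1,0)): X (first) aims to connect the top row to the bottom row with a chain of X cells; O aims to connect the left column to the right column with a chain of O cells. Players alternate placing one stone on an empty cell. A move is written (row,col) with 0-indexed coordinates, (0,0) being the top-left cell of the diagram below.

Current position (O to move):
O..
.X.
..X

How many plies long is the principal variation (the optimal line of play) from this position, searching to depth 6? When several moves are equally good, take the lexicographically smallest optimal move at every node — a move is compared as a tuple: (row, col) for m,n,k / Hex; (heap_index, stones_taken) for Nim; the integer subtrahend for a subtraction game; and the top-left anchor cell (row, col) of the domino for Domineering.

PV length from [O../.X./..X]: 4 plies

ply 1, O at O../.X./..X | (0,1)=-1→OO./.X./..X*; (0,2)=-1→O.O/.X./..X; (1,0)=-1→O../OX./..X; (1,2)=-1→O../.XO/..X; (2,0)=-1→O../.X./O.X; (2,1)=-1→O../.X./.OX
ply 2, X at OO./.X./..X | (0,2)=+1→OOX/.X./..X*; (1,0)=-1→OO./XX./..X; (1,2)=-1→OO./.XX/..X; (2,0)=-1→OO./.X./X.X; (2,1)=-1→OO./.X./.XX
ply 3, O at OOX/.X./..X | (1,0)=-1→OOX/OX./..X*; (1,2)=-1→OOX/.XO/..X; (2,0)=-1→OOX/.X./O.X; (2,1)=-1→OOX/.X./.OX
ply 4, X at OOX/OX./..X | (1,2)=+1→OOX/OXX/..X*; (2,0)=+1→OOX/OX./X.X; (2,1)=+1→OOX/OX./.XX
ply 5: OOX/OXX/..X is terminal -1 (O); from O../.X./..X depth 6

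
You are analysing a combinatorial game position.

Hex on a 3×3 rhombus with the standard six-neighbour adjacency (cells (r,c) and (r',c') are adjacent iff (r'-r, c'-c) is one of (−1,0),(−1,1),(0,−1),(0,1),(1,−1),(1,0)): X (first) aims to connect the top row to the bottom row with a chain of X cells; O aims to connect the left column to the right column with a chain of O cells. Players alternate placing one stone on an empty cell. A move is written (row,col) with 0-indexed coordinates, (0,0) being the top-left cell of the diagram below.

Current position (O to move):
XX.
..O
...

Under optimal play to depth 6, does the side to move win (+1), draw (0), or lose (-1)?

ply 1, O at XX./..O/... | (0,2)=-1→XXO/..O/...; (1,0)=-1→XX./O.O/...; (1,1)=+1→XX./.OO/...*; (2,0)=+1→XX./..O/O..; (2,1)=-1→XX./..O/.O.; (2,2)=-1→XX./..O/..O
ply 2, X at XX./.OO/... | (0,2)=-1→XXX/.OO/...*; (1,0)=-1→XX./XOO/...; (2,0)=-1→XX./.OO/X..; (2,1)=-1→XX./.OO/.X.; (2,2)=-1→XX./.OO/..X
ply 3, O at XXX/.OO/... | (1,0)=+1→XXX/OOO/...*; (2,0)=+1→XXX/.OO/O..; (2,1)=+1→XXX/.OO/.O.; (2,2)=+1→XXX/.OO/..O
ply 4: XXX/OOO/... is terminal -1 (X); from XX./..O/... depth 6

value(XX./..O/..., O) = +1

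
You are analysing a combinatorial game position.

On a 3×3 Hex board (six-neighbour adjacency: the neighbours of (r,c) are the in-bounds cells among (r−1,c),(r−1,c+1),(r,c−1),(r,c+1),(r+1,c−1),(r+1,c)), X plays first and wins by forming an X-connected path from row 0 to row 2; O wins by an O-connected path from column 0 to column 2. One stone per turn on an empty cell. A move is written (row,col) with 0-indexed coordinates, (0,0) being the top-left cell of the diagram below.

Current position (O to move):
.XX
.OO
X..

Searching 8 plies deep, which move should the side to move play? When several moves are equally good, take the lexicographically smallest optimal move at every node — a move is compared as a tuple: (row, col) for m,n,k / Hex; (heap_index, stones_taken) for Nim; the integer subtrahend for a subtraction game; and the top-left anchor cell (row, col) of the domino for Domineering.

ply 1, O at .XX/.OO/X.. | (0,0)=-1→OXX/.OO/X..; (1,0)=+1→.XX/OOO/X..*; (2,1)=-1→.XX/.OO/XO.; (2,2)=-1→.XX/.OO/X.O
ply 2: .XX/OOO/X.. is terminal -1 (X); from .XX/.OO/X.. depth 8

O's best at [.XX/.OO/X..]: (1,0)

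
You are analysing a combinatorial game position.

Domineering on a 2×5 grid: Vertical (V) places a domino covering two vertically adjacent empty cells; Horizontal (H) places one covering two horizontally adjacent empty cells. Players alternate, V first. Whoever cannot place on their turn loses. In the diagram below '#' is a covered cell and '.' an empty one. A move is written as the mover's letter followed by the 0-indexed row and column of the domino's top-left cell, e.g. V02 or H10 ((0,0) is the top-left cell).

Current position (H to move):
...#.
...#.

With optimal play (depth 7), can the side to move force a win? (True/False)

H winning at [...#./...#.]: False

[...#./...#.] H move#1: H00:-1/##.#./...#.*, H01:-1/.###./...#., H10:-1/...#./##.#., H11:-1/...#./.###.
[##.#./...#.] V move#2: V02:+1/####./..##.*, V04:-1/##.##/...##
[####./..##.] H move#3: H10:-1/####./####.*
[####./####.] V move#4: V04:+1/#####/#####*
[#####/#####] end (terminal -1, H#5); searched ...#./...#. to 7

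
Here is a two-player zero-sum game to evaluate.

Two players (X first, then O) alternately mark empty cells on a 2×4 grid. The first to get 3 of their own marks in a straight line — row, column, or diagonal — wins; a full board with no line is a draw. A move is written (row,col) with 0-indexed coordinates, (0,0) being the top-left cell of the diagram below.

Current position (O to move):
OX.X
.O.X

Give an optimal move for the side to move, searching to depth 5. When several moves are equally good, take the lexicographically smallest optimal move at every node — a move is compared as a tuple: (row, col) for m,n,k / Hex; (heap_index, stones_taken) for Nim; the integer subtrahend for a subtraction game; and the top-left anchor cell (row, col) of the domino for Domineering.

[OX.X/.O.X] O move#1: (0,2):+0/OXOX/.O.X*, (1,0):-1/OX.X/OO.X, (1,2):-1/OX.X/.OOX
[OXOX/.O.X] X move#2: (1,0):+0/OXOX/XO.X*, (1,2):+0/OXOX/.OXX
[OXOX/XO.X] O move#3: (1,2):+0/OXOX/XOOX*
[OXOX/XOOX] end (terminal +0, X#4); searched OX.X/.O.X to 5

O's best at [OX.X/.O.X]: (0,2)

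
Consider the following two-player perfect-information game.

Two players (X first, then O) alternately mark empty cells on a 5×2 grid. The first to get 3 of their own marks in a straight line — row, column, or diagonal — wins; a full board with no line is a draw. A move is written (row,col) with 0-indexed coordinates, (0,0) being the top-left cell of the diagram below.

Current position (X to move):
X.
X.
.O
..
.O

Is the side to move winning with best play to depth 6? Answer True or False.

X winning at [X./X./.O/../.O]: True

p1 X@[X./X./.O/../.O]: (0,1)[XX/X./.O/../.O]-1 (1,1)[X./XX/.O/../.O]-1 (2,0)[X./X./XO/../.O]+1* (3,0)[X./X./.O/X./.O]-1 (3,1)[X./X./.O/.X/.O]+0 (4,0)[X./X./.O/../XO]-1
p2 O@[X./X./XO/../.O] terminal -1; root [X./X./.O/../.O] d6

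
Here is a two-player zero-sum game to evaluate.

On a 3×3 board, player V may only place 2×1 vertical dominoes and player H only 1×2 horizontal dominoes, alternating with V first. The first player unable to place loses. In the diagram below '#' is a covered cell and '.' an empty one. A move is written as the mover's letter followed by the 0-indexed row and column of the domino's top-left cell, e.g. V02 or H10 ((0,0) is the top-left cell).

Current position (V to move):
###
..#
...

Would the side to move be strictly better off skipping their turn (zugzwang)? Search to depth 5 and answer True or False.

[###/..#/...] V move#1: V10:-1/###/#.#/#.., V11:+1/###/.##/.#.*
[###/.##/.#.] end (terminal -1, H#2); searched ###/..#/... to 5
if V skipped the turn, H would face:
~ [###/..#/...] H move#1: H10:+1/###/###/...*, H20:+1/###/..#/##., H21:-1/###/..#/.##
~ [###/###/...] end (terminal -1, V#2); searched ###/..#/... to 5
compare (V): move=+1 vs pass=-1

zugzwang(###/..#/..., V) = False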